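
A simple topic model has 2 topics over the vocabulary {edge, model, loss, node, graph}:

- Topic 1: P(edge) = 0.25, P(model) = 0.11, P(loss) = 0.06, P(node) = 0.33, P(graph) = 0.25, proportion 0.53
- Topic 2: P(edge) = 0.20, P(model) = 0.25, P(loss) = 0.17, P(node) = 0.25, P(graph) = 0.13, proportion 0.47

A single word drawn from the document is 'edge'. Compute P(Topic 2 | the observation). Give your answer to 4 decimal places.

Apply Bayes' rule: the posterior for each component is proportional to its prior times its likelihood at x.
Component likelihoods at x = 'edge':
  f_1 = P(edge | comp) = 0.25
  f_2 = P(edge | comp) = 0.20
Weight by the priors:
  w_1·f_1 = 0.53 × 0.25 = 0.1325
  w_2·f_2 = 0.47 × 0.2 = 0.094
Normaliser: 0.1325 + 0.094 = 0.2265
So the posterior for Topic 2 is 0.094 / 0.2265 ≈ 0.4150.

0.4150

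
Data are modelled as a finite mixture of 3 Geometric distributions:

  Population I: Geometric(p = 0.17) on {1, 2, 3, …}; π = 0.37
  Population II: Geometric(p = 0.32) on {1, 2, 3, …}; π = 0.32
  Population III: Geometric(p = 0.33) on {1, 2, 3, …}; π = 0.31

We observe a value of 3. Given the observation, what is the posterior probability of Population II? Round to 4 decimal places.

Apply Bayes' rule: the posterior for each component is proportional to its prior times its likelihood at x.
Geometric probabilities:
  f_I = 0.17·(1−0.17)^2 = 0.17·0.6889 = 0.117113
  f_II = 0.32·(1−0.32)^2 = 0.32·0.4624 = 0.147968
  f_III = 0.33·(1−0.33)^2 = 0.33·0.4489 = 0.148137
Multiply by the mixture weights:
  P(Z=I)·f_I = 0.37 × 0.117113 = 0.0433318
  P(Z=II)·f_II = 0.32 × 0.147968 = 0.0473498
  P(Z=III)·f_III = 0.31 × 0.148137 = 0.0459225
Marginal: 0.0433318 + 0.0473498 + 0.0459225 = 0.136604
So the posterior for Population II is 0.0473498 / 0.136604 ≈ 0.3466.

0.3466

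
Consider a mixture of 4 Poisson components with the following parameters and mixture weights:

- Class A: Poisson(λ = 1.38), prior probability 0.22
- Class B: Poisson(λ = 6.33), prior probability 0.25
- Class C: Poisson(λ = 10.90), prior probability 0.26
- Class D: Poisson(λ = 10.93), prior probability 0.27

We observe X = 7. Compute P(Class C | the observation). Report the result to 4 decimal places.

P(component k | x) = P(Z=k)·f_k(x) / marginal(x), where marginal(x) = Σ_j P(Z=j)·f_j(x).
Evaluate each component's likelihood at the observed value:
  p_A = 0.00047577
  p_B = 0.143983
  p_C = 0.0669492
  p_D = 0.0662326
Prior × likelihood for each component:
  P(Z=A)·p_A = 0.22 × 0.00047577 = 0.000104669
  P(Z=B)·p_B = 0.25 × 0.143983 = 0.0359958
  P(Z=C)·p_C = 0.26 × 0.0669492 = 0.0174068
  P(Z=D)·p_D = 0.27 × 0.0662326 = 0.0178828
Normaliser: 0.000104669 + 0.0359958 + 0.0174068 + 0.0178828 = 0.07139
P(Class C | x) ≈ 0.2438

0.2438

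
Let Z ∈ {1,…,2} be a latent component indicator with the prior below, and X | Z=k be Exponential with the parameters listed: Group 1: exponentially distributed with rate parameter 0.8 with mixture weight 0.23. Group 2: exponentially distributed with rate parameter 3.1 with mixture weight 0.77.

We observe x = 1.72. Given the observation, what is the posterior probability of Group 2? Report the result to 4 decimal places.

The responsibility of component k is w_k f_k(x) divided by Σ_j w_j f_j(x).
Exponential densities:
  f_1 = 0.20207
  f_2 = 0.0149866
Weight by the priors:
  w_1·f_1 = 0.23 × 0.20207 = 0.046476
  w_2·f_2 = 0.77 × 0.0149866 = 0.0115397
Sum: 0.046476 + 0.0115397 = 0.0580157
P(Group 2 | x) ≈ 0.1989

0.1989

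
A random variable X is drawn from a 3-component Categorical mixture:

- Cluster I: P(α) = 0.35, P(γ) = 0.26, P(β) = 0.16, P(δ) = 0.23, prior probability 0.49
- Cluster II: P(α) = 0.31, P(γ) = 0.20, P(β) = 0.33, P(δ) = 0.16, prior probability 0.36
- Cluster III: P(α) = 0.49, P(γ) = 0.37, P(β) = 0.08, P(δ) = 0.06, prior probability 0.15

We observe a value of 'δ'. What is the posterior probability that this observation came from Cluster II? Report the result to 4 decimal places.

0.3212

By Bayes' theorem, P(k | x) = w_k f_k(x) / Σ_j w_j f_j(x).
Categorical probabilities:
  p_I = 0.23
  p_II = 0.16
  p_III = 0.06
Prior × likelihood for each component:
  w_I·p_I = 0.49 × 0.23 = 0.1127
  w_II·p_II = 0.36 × 0.16 = 0.0576
  w_III·p_III = 0.15 × 0.06 = 0.009
Marginal: 0.1127 + 0.0576 + 0.009 = 0.1793
Responsibility of Cluster II: 0.0576 / 0.1793 ≈ 0.3212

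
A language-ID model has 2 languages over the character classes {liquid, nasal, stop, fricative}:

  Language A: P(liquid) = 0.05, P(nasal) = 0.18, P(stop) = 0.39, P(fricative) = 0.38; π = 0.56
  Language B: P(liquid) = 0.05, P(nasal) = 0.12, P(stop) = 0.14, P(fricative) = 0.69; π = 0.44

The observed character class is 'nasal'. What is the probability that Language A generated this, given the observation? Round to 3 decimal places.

By Bayes' theorem, P(k | x) = π_k f_k(x) / Σ_j π_j f_j(x).
Categorical probabilities:
  f_A = 0.18
  f_B = 0.12
Multiply by the mixture weights:
  π_A·f_A = 0.56 × 0.18 = 0.1008
  π_B·f_B = 0.44 × 0.12 = 0.0528
Marginal: 0.1008 + 0.0528 = 0.1536
P(Language A | x) ≈ 0.656

0.656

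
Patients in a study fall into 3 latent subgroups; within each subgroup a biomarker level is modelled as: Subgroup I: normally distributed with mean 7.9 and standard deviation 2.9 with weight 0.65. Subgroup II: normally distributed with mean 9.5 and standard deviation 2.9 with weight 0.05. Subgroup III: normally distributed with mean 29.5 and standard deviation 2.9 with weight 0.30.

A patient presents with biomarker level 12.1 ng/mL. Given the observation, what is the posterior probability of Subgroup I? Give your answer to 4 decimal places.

P(component k | x) = P(Z=k)·f_k(x) / marginal(x), where marginal(x) = Σ_j P(Z=j)·f_j(x).
Component likelihoods at x = 12.1 ng/mL:
  p_I = (1/(2.9·√(2π)))·exp(−(12.1−7.9)²/(2·2.9²)) = 0.137566·exp(-1.04875) = 0.0481998
  p_II = (1/(2.9·√(2π)))·exp(−(12.1−9.5)²/(2·2.9²)) = 0.137566·exp(-0.40190) = 0.0920382
  p_III = (1/(2.9·√(2π)))·exp(−(12.1−29.5)²/(2·2.9²)) = 0.137566·exp(-18.00000) = 2.09513e-09
Unnormalised posteriors:
  P(Z=I)·p_I = 0.65 × 0.0481998 = 0.0313299
  P(Z=II)·p_II = 0.05 × 0.0920382 = 0.00460191
  P(Z=III)·p_III = 0.30 × 2.09513e-09 = 6.2854e-10
Normaliser: 0.0313299 + 0.00460191 + 6.2854e-10 = 0.0359318
P(Subgroup I | x) = 0.0313299 / 0.0359318 ≈ 0.8719

0.8719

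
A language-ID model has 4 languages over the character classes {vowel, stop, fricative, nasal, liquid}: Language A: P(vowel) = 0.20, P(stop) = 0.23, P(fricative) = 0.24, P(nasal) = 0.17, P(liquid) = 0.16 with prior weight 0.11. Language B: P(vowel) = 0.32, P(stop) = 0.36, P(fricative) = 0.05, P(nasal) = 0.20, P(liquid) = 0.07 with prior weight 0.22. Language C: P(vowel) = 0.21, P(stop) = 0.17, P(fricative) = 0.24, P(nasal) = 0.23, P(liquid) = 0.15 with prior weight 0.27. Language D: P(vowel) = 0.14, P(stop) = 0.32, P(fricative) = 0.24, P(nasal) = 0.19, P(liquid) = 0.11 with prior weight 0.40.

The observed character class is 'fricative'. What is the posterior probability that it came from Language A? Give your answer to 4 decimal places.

The responsibility of component k is π_k f_k(x) divided by Σ_j π_j f_j(x).
Component likelihoods at x = 'fricative':
  f_A = P(fricative | comp) = 0.24
  f_B = P(fricative | comp) = 0.05
  f_C = P(fricative | comp) = 0.24
  f_D = P(fricative | comp) = 0.24
Prior × likelihood for each component:
  π_A·f_A = 0.11 × 0.24 = 0.0264
  π_B·f_B = 0.22 × 0.05 = 0.011
  π_C·f_C = 0.27 × 0.24 = 0.0648
  π_D·f_D = 0.40 × 0.24 = 0.096
Denominator: 0.0264 + 0.011 + 0.0648 + 0.096 = 0.1982
Responsibility of Language A: 0.0264 / 0.1982 ≈ 0.1332

0.1332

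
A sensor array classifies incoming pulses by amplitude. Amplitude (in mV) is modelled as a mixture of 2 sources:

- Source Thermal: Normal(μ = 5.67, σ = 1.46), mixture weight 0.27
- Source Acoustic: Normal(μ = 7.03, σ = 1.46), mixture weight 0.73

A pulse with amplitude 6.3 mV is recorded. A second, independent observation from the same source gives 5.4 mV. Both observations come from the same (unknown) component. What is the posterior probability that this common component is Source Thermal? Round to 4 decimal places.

0.4118

The responsibility of component k is w_k f_k(x) divided by Σ_j w_j f_j(x).
Since both observations come from the same component, the likelihood for component k is f_k(x₁)·f_k(x₂).
  L_Thermal = [0.248957] × [0.268615] = 0.0668737
  L_Acoustic = [0.241141] × [0.14652] = 0.035332
Weight by the priors:
  w_Thermal·L_Thermal = 0.27 × 0.0668737 = 0.0180559
  w_Acoustic·L_Acoustic = 0.73 × 0.035332 = 0.0257923
Normaliser: 0.0180559 + 0.0257923 = 0.0438482
P(Source Thermal | x₁, x₂) = 0.0180559 / 0.0438482 ≈ 0.4118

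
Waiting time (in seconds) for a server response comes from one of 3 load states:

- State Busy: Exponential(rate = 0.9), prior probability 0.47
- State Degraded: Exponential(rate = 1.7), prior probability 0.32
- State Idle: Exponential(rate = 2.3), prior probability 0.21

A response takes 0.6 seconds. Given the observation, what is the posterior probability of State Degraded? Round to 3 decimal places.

Posterior ∝ prior × likelihood, so P(k | x) ∝ P(Z=k) f_k(x); normalise over all components.
Exponential densities:
  L_Busy = 0.524473
  L_Degraded = 0.613011
  L_Idle = 0.578631
Weight by the priors:
  P(Z=Busy)·L_Busy = 0.47 × 0.524473 = 0.246503
  P(Z=Degraded)·L_Degraded = 0.32 × 0.613011 = 0.196164
  P(Z=Idle)·L_Idle = 0.21 × 0.578631 = 0.121512
Denominator: 0.246503 + 0.196164 + 0.121512 = 0.564179
P(State Degraded | 0.6 seconds) ≈ 0.348

0.348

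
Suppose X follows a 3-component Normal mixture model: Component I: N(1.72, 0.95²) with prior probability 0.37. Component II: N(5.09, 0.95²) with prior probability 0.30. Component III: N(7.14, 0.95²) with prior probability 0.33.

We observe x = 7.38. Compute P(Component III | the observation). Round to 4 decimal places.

Apply Bayes' rule: the posterior for each component is proportional to its prior times its likelihood at x.
Component likelihoods at x = 7.38:
  p_I = (1/(0.95·√(2π)))·exp(−(7.38−1.72)²/(2·0.95²)) = 0.419939·exp(-17.74825) = 8.22654e-09
  p_II = (1/(0.95·√(2π)))·exp(−(7.38−5.09)²/(2·0.95²)) = 0.419939·exp(-2.90532) = 0.0229838
  p_III = (1/(0.95·√(2π)))·exp(−(7.38−7.14)²/(2·0.95²)) = 0.419939·exp(-0.03191) = 0.40675
Multiply by the mixture weights:
  P(Z=I)·p_I = 0.37 × 8.22654e-09 = 3.04382e-09
  P(Z=II)·p_II = 0.30 × 0.0229838 = 0.00689515
  P(Z=III)·p_III = 0.33 × 0.40675 = 0.134227
Denominator: 3.04382e-09 + 0.00689515 + 0.134227 = 0.141123
Responsibility of Component III: 0.134227 / 0.141123 ≈ 0.9511

0.9511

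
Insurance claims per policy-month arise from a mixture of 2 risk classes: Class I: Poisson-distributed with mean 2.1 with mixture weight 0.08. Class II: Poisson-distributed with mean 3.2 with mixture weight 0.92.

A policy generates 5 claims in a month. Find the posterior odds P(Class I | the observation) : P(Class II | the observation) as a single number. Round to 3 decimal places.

Only the two components matter; the odds are (π_i f_i(x)) / (π_j f_j(x)).
Poisson probabilities:
  p_I = 0.041677
  p_II = 0.113979
Odds = (0.08/0.92) × (0.041677/0.113979) = 0.0869565 × 0.365654 ≈ 0.032

0.032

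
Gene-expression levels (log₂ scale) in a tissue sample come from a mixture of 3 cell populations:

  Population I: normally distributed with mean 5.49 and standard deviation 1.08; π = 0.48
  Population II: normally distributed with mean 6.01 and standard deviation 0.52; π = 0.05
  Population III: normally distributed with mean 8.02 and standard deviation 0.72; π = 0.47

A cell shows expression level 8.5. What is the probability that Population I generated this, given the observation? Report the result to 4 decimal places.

P(component k | x) = π_k·f_k(x) / marginal(x), where marginal(x) = Σ_j π_j·f_j(x).
Component likelihoods at x = 8.5:
  L_I = (1/(1.08·√(2π)))·exp(−(8.5−5.49)²/(2·1.08²)) = 0.369391·exp(-3.88379) = 0.00759939
  L_II = (1/(0.52·√(2π)))·exp(−(8.5−6.01)²/(2·0.52²)) = 0.767197·exp(-11.46468) = 8.05116e-06
  L_III = (1/(0.72·√(2π)))·exp(−(8.5−8.02)²/(2·0.72²)) = 0.554087·exp(-0.22222) = 0.443678
Multiply by the mixture weights:
  π_I·L_I = 0.48 × 0.00759939 = 0.00364771
  π_II·L_II = 0.05 × 8.05116e-06 = 4.02558e-07
  π_III·L_III = 0.47 × 0.443678 = 0.208529
Evidence: 0.00364771 + 4.02558e-07 + 0.208529 = 0.212177
P(Population I | the observation) ≈ 0.0172

0.0172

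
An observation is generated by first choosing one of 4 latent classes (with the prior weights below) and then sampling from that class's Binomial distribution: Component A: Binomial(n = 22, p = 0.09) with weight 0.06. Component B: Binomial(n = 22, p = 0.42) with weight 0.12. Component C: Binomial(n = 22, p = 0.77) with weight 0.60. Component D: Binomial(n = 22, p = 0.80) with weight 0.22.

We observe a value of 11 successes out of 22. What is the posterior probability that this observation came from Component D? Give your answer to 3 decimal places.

0.015

By Bayes' theorem, P(k | x) = w_k f_k(x) / Σ_j w_j f_j(x).
Binomial probabilities:
  p_A = 7.84473e-07
  p_B = 0.126446
  p_C = 0.00379192
  p_D = 0.00124101
Weight by the priors:
  w_A·p_A = 0.06 × 7.84473e-07 = 4.70684e-08
  w_B·p_B = 0.12 × 0.126446 = 0.0151735
  w_C·p_C = 0.60 × 0.00379192 = 0.00227515
  w_D·p_D = 0.22 × 0.00124101 = 0.000273022
Normaliser: 4.70684e-08 + 0.0151735 + 0.00227515 + 0.000273022 = 0.0177217
So the posterior for Component D is 0.000273022 / 0.0177217 ≈ 0.015.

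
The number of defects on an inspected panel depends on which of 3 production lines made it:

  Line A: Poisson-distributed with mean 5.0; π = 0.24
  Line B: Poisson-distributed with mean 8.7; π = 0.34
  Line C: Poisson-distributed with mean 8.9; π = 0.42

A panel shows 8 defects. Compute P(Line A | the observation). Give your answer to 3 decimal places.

0.133

Apply Bayes' rule: the posterior for each component is proportional to its prior times its likelihood at x.
Component likelihoods at x = 8 defects:
  p_A = 0.065278
  p_B = 0.135604
  p_C = 0.133161
Weight by the priors:
  π_A·p_A = 0.24 × 0.065278 = 0.0156667
  π_B·p_B = 0.34 × 0.135604 = 0.0461053
  π_C·p_C = 0.42 × 0.133161 = 0.0559278
Evidence: 0.0156667 + 0.0461053 + 0.0559278 = 0.1177
So the posterior for Line A is 0.0156667 / 0.1177 ≈ 0.133.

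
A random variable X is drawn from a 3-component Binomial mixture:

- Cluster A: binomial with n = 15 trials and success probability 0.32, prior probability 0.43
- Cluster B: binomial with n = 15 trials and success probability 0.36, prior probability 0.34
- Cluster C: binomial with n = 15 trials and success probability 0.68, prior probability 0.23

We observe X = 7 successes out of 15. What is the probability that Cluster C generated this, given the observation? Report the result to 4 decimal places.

Apply Bayes' rule: the posterior for each component is proportional to its prior times its likelihood at x.
Binomial probabilities:
  f_A = C(15,7)·0.32^7·0.68^8 = 6435·0.000343597·0.0457163 = 0.101081
  f_B = C(15,7)·0.36^7·0.64^8 = 6435·0.000783642·0.0281475 = 0.14194
  f_C = C(15,7)·0.68^7·0.32^8 = 6435·0.0672299·0.000109951 = 0.0475675
Unnormalised posteriors:
  w_A·f_A = 0.43 × 0.101081 = 0.0434648
  w_B·f_B = 0.34 × 0.14194 = 0.0482597
  w_C·f_C = 0.23 × 0.0475675 = 0.0109405
Denominator: 0.0434648 + 0.0482597 + 0.0109405 = 0.102665
Responsibility of Cluster C: 0.0109405 / 0.102665 ≈ 0.1066

0.1066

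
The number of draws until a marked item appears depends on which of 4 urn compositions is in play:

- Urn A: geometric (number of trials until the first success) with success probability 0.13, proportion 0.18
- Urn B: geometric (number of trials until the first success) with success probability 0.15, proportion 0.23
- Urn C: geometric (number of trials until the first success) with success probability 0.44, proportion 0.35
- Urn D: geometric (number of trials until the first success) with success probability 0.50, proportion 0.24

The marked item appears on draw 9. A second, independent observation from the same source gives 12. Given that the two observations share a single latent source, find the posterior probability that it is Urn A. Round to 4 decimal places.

0.4764

Posterior ∝ prior × likelihood, so P(k | x) ∝ π_k f_k(x); normalise over all components.
Since both observations come from the same component, the likelihood for component k is f_k(x₁)·f_k(x₂).
  L_A = [0.0426675] × [0.0280967] = 0.00119882
  L_B = [0.0408736] × [0.0251015] = 0.00102599
  L_C = [0.00425556] × [0.000747345] = 3.18037e-06
  L_D = [0.00195312] × [0.000244141] = 4.76837e-07
Weight by the priors:
  π_A·L_A = 0.18 × 0.00119882 = 0.000215787
  π_B·L_B = 0.23 × 0.00102599 = 0.000235977
  π_C·L_C = 0.35 × 3.18037e-06 = 1.11313e-06
  π_D·L_D = 0.24 × 4.76837e-07 = 1.14441e-07
Marginal: 0.000215787 + 0.000235977 + 1.11313e-06 + 1.14441e-07 = 0.000452992
Responsibility of Urn A: 0.000215787 / 0.000452992 ≈ 0.4764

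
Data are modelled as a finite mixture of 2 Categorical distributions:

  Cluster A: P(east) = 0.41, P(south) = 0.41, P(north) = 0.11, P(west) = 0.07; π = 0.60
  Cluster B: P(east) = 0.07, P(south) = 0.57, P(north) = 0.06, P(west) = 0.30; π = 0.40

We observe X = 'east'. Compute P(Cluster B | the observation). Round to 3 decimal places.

Apply Bayes' rule: the posterior for each component is proportional to its prior times its likelihood at x.
Component likelihoods at x = 'east':
  L_A = 0.41
  L_B = 0.07
Prior × likelihood for each component:
  π_A·L_A = 0.60 × 0.41 = 0.246
  π_B·L_B = 0.40 × 0.07 = 0.028
Sum: 0.246 + 0.028 = 0.274
So the posterior for Cluster B is 0.028 / 0.274 ≈ 0.102.

0.102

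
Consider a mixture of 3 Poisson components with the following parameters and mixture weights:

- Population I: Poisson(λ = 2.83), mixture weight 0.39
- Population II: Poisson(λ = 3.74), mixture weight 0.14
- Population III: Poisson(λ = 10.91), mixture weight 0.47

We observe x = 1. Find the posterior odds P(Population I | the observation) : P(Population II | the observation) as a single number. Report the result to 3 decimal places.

5.237

The posterior odds equal the prior odds times the likelihood ratio: (w_i/w_j)·(f_i(x)/f_j(x)).
Poisson probabilities:
  p_I = e^(−2.83)·2.83^1/1! = 0.167006
  p_II = e^(−3.74)·3.74^1/1! = 0.0888403
  p_III = e^(−10.91)·10.91^1/1! = 0.000199376
Odds = (0.39/0.14) × (0.167006/0.0888403) = 2.78571 × 1.87985 ≈ 5.237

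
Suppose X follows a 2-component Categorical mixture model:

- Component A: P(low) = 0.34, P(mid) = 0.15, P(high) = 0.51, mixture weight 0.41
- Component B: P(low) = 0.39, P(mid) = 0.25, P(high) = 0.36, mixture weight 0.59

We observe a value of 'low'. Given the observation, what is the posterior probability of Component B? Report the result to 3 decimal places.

The responsibility of component k is π_k f_k(x) divided by Σ_j π_j f_j(x).
Evaluate each component's likelihood at the observed value:
  p_A = 0.34
  p_B = 0.39
Unnormalised posteriors:
  π_A·p_A = 0.41 × 0.34 = 0.1394
  π_B·p_B = 0.59 × 0.39 = 0.2301
Denominator: 0.1394 + 0.2301 = 0.3695
So the posterior for Component B is 0.2301 / 0.3695 ≈ 0.623.

0.623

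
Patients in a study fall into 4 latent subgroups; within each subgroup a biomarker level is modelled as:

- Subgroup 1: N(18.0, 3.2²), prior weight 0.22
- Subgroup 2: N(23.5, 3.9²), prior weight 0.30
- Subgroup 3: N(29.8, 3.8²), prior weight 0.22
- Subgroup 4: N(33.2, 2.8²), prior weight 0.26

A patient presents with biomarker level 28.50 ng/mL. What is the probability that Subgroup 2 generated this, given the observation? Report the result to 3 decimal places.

By Bayes' theorem, P(k | x) = w_k f_k(x) / Σ_j w_j f_j(x).
Component likelihoods at x = 28.50 ng/mL:
  L_1 = 0.000572562
  L_2 = 0.0449708
  L_3 = 0.0990176
  L_4 = 0.0348271
Unnormalised posteriors:
  w_1·L_1 = 0.22 × 0.000572562 = 0.000125964
  w_2·L_2 = 0.30 × 0.0449708 = 0.0134912
  w_3·L_3 = 0.22 × 0.0990176 = 0.0217839
  w_4·L_4 = 0.26 × 0.0348271 = 0.00905505
Denominator: 0.000125964 + 0.0134912 + 0.0217839 + 0.00905505 = 0.0444561
P(Subgroup 2 | 28.50 ng/mL) ≈ 0.303

0.303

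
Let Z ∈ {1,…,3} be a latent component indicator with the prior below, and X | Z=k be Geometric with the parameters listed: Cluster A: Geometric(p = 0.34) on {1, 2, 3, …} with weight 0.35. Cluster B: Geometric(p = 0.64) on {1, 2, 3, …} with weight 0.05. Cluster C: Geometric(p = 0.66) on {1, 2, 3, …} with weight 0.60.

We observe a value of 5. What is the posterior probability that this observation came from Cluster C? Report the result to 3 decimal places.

Apply Bayes' rule: the posterior for each component is proportional to its prior times its likelihood at x.
Component likelihoods at x = 5:
  L_A = 0.34·(1−0.34)^4 = 0.34·0.189747 = 0.0645141
  L_B = 0.64·(1−0.64)^4 = 0.64·0.0167962 = 0.0107495
  L_C = 0.66·(1−0.66)^4 = 0.66·0.0133634 = 0.00881982
Unnormalised posteriors:
  w_A·L_A = 0.35 × 0.0645141 = 0.0225799
  w_B·L_B = 0.05 × 0.0107495 = 0.000537477
  w_C·L_C = 0.60 × 0.00881982 = 0.00529189
Sum: 0.0225799 + 0.000537477 + 0.00529189 = 0.0284093
P(Cluster C | data) = 0.00529189 / 0.0284093 ≈ 0.186

0.186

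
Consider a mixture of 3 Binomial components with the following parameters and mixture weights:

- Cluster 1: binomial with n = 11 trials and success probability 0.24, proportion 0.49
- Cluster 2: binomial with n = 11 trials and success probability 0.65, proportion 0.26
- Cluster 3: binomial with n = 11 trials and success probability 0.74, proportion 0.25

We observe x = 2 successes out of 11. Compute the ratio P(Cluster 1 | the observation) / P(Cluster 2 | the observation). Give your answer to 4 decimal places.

275.7582

Posterior odds = (π_i f_i(x)) / (π_j f_j(x)); the normalising sum cancels.
Component likelihoods at x = 2 successes out of 11:
  p_1 = 0.267983
  p_2 = 0.00183148
  p_3 = 0.000163526
Posterior odds = (π_1·p_1) / (π_2·p_2) = (0.49·0.267983) / (0.26·0.00183148) = 0.131312 / 0.000476184 ≈ 275.7582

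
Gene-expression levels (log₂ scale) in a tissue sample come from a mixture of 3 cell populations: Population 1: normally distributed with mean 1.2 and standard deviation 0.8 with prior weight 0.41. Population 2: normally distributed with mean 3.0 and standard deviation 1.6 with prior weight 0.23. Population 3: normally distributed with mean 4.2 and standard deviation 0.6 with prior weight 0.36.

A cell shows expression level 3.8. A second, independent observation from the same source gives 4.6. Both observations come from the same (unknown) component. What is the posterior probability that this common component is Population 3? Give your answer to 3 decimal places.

Apply Bayes' rule: the posterior for each component is proportional to its prior times its likelihood at x.
Since both observations come from the same component, the likelihood for component k is f_k(x₁)·f_k(x₂).
  p_1 = [(1/(0.8·√(2π)))·exp(−(3.8−1.2)²/(2·0.8²)) = 0.498678·exp(-5.28125) = 0.00253631] × [5.96483e-05] = 1.51287e-07
  p_2 = [(1/(1.6·√(2π)))·exp(−(3.8−3.0)²/(2·1.6²)) = 0.249339·exp(-0.12500) = 0.220041] × [0.151232] = 0.0332771
  p_3 = [(1/(0.6·√(2π)))·exp(−(3.8−4.2)²/(2·0.6²)) = 0.664904·exp(-0.22222) = 0.532413] × [0.532413] = 0.283464
Prior × likelihood for each component:
  P(Z=1)·p_1 = 0.41 × 1.51287e-07 = 6.20275e-08
  P(Z=2)·p_2 = 0.23 × 0.0332771 = 0.00765374
  P(Z=3)·p_3 = 0.36 × 0.283464 = 0.102047
Sum: 6.20275e-08 + 0.00765374 + 0.102047 = 0.109701
P(Population 3 | data) ≈ 0.930

0.930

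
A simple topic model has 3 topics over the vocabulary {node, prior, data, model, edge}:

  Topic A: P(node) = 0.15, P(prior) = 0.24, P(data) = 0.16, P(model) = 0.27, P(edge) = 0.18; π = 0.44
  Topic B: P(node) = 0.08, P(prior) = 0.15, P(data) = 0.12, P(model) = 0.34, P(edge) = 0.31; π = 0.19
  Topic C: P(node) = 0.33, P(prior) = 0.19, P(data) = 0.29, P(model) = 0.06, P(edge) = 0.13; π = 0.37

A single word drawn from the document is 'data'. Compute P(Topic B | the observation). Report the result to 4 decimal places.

By Bayes' theorem, P(k | x) = π_k f_k(x) / Σ_j π_j f_j(x).
Categorical probabilities:
  f_A = P(data | comp) = 0.16
  f_B = P(data | comp) = 0.12
  f_C = P(data | comp) = 0.29
Prior × likelihood for each component:
  π_A·f_A = 0.44 × 0.16 = 0.0704
  π_B·f_B = 0.19 × 0.12 = 0.0228
  π_C·f_C = 0.37 × 0.29 = 0.1073
Marginal: 0.0704 + 0.0228 + 0.1073 = 0.2005
Responsibility of Topic B: 0.0228 / 0.2005 ≈ 0.1137

0.1137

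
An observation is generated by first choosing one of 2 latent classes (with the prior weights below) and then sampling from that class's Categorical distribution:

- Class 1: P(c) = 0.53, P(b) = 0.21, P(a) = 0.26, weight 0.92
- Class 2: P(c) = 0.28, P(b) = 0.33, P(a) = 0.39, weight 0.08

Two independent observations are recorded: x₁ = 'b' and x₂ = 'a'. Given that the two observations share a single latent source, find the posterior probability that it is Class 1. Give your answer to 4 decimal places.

0.8299

The responsibility of component k is P(Z=k) f_k(x) divided by Σ_j P(Z=j) f_j(x).
Since both observations come from the same component, the likelihood for component k is f_k(x₁)·f_k(x₂).
  L_1 = [0.21] × [0.26] = 0.0546
  L_2 = [0.33] × [0.39] = 0.1287
Prior × likelihood for each component:
  P(Z=1)·L_1 = 0.92 × 0.0546 = 0.050232
  P(Z=2)·L_2 = 0.08 × 0.1287 = 0.010296
Evidence: 0.050232 + 0.010296 = 0.060528
P(Class 1 | data) = 0.050232 / 0.060528 ≈ 0.8299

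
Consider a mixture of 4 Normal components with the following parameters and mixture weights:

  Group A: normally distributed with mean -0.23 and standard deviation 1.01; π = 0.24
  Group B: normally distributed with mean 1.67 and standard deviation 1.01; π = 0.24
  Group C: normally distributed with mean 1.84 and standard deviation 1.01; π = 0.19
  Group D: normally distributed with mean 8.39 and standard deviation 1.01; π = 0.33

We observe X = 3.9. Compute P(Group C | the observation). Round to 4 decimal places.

By Bayes' theorem, P(k | x) = π_k f_k(x) / Σ_j π_j f_j(x).
Component likelihoods at x = 3.9:
  f_A = (1/(1.01·√(2π)))·exp(−(3.9−-0.23)²/(2·1.01²)) = 0.394992·exp(-8.36041) = 9.24082e-05
  f_B = (1/(1.01·√(2π)))·exp(−(3.9−1.67)²/(2·1.01²)) = 0.394992·exp(-2.43746) = 0.0345155
  f_C = (1/(1.01·√(2π)))·exp(−(3.9−1.84)²/(2·1.01²)) = 0.394992·exp(-2.07999) = 0.0493469
  f_D = (1/(1.01·√(2π)))·exp(−(3.9−8.39)²/(2·1.01²)) = 0.394992·exp(-9.88143) = 2.019e-05
Weight by the priors:
  π_A·f_A = 0.24 × 9.24082e-05 = 2.2178e-05
  π_B·f_B = 0.24 × 0.0345155 = 0.00828373
  π_C·f_C = 0.19 × 0.0493469 = 0.0093759
  π_D·f_D = 0.33 × 2.019e-05 = 6.66271e-06
Normaliser: 2.2178e-05 + 0.00828373 + 0.0093759 + 6.66271e-06 = 0.0176885
Responsibility of Group C: 0.0093759 / 0.0176885 ≈ 0.5301

0.5301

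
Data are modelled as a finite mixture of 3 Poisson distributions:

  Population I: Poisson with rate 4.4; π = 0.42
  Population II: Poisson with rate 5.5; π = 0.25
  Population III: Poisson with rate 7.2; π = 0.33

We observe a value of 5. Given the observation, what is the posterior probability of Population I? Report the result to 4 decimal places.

Apply Bayes' rule: the posterior for each component is proportional to its prior times its likelihood at x.
Poisson probabilities:
  f_I = e^(−4.4)·4.4^5/5! = 0.168728
  f_II = e^(−5.5)·5.5^5/5! = 0.171401
  f_III = e^(−7.2)·7.2^5/5! = 0.120382
Weight by the priors:
  π_I·f_I = 0.42 × 0.168728 = 0.0708656
  π_II·f_II = 0.25 × 0.171401 = 0.0428502
  π_III·f_III = 0.33 × 0.120382 = 0.039726
Normaliser: 0.0708656 + 0.0428502 + 0.039726 = 0.153442
So the posterior for Population I is 0.0708656 / 0.153442 ≈ 0.4618.

0.4618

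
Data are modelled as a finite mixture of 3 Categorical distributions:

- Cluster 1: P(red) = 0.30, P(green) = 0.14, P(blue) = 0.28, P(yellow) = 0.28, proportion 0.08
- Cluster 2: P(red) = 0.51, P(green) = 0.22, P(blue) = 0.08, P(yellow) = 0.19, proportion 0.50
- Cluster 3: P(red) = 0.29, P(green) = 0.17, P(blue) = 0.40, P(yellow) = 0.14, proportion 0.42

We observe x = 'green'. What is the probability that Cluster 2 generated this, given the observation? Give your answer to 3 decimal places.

0.571

By Bayes' theorem, P(k | x) = π_k f_k(x) / Σ_j π_j f_j(x).
Categorical probabilities:
  p_1 = P(green | comp) = 0.14
  p_2 = P(green | comp) = 0.22
  p_3 = P(green | comp) = 0.17
Prior × likelihood for each component:
  π_1·p_1 = 0.08 × 0.14 = 0.0112
  π_2·p_2 = 0.50 × 0.22 = 0.11
  π_3·p_3 = 0.42 × 0.17 = 0.0714
Denominator: 0.0112 + 0.11 + 0.0714 = 0.1926
Responsibility of Cluster 2: 0.11 / 0.1926 ≈ 0.571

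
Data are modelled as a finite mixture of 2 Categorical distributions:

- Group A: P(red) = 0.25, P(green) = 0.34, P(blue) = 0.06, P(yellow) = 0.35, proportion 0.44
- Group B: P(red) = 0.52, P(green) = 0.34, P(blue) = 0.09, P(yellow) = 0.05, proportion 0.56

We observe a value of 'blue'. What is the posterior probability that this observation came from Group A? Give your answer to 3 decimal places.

By Bayes' theorem, P(k | x) = π_k f_k(x) / Σ_j π_j f_j(x).
Categorical probabilities:
  f_A = 0.06
  f_B = 0.09
Multiply by the mixture weights:
  π_A·f_A = 0.44 × 0.06 = 0.0264
  π_B·f_B = 0.56 × 0.09 = 0.0504
Marginal: 0.0264 + 0.0504 = 0.0768
Responsibility of Group A: 0.0264 / 0.0768 ≈ 0.344

0.344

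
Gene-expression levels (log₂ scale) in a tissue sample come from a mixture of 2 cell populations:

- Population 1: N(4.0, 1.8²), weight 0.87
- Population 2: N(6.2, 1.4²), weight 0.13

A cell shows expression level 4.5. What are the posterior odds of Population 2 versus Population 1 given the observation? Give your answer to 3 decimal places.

0.096

Since P(k|x) ∝ w_k f_k(x), the posterior odds are w_i f_i(x) / (w_j f_j(x)).
Evaluate each component's likelihood at the observed value:
  p_1 = 0.213247
  p_2 = 0.136333
0.0177233 / 0.185525 ≈ 0.096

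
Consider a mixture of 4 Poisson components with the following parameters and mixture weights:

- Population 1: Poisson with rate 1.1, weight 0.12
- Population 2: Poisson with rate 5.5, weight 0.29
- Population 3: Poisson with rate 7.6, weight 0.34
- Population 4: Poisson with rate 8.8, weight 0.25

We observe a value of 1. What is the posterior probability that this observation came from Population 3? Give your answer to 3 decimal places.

P(component k | x) = π_k·f_k(x) / marginal(x), where marginal(x) = Σ_j π_j·f_j(x).
Poisson probabilities:
  L_1 = 0.366158
  L_2 = 0.0224772
  L_3 = 0.00380343
  L_4 = 0.00132645
Multiply by the mixture weights:
  π_1·L_1 = 0.12 × 0.366158 = 0.043939
  π_2·L_2 = 0.29 × 0.0224772 = 0.0065184
  π_3·L_3 = 0.34 × 0.00380343 = 0.00129317
  π_4·L_4 = 0.25 × 0.00132645 = 0.000331613
Normaliser: 0.043939 + 0.0065184 + 0.00129317 + 0.000331613 = 0.0520822
P(Population 3 | the observation) ≈ 0.025

0.025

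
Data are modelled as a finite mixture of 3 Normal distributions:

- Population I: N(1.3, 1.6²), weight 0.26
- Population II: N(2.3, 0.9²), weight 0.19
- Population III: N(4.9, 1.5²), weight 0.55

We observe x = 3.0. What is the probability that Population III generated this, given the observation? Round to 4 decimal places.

0.3982

The responsibility of component k is P(Z=k) f_k(x) divided by Σ_j P(Z=j) f_j(x).
Component likelihoods at x = 3.0:
  f_I = (1/(1.6·√(2π)))·exp(−(3.0−1.3)²/(2·1.6²)) = 0.249339·exp(-0.56445) = 0.141792
  f_II = (1/(0.9·√(2π)))·exp(−(3.0−2.3)²/(2·0.9²)) = 0.443269·exp(-0.30247) = 0.327572
  f_III = (1/(1.5·√(2π)))·exp(−(3.0−4.9)²/(2·1.5²)) = 0.265962·exp(-0.80222) = 0.119239
Unnormalised posteriors:
  P(Z=I)·f_I = 0.26 × 0.141792 = 0.0368659
  P(Z=II)·f_II = 0.19 × 0.327572 = 0.0622387
  P(Z=III)·f_III = 0.55 × 0.119239 = 0.0655814
Evidence: 0.0368659 + 0.0622387 + 0.0655814 = 0.164686
So the posterior for Population III is 0.0655814 / 0.164686 ≈ 0.3982.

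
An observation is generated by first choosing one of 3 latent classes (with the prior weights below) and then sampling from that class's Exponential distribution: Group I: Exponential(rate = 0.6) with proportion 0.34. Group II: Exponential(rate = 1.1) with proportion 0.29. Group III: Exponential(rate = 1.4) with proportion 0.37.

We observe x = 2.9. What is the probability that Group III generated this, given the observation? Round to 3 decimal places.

0.154

P(component k | x) = w_k·f_k(x) / marginal(x), where marginal(x) = Σ_j w_j·f_j(x).
Evaluate each component's likelihood at the observed value:
  p_I = 0.105312
  p_II = 0.0452891
  p_III = 0.0241486
Weight by the priors:
  w_I·p_I = 0.34 × 0.105312 = 0.0358062
  w_II·p_II = 0.29 × 0.0452891 = 0.0131338
  w_III·p_III = 0.37 × 0.0241486 = 0.00893499
Marginal: 0.0358062 + 0.0131338 + 0.00893499 = 0.057875
P(Group III | the observation) = 0.00893499 / 0.057875 ≈ 0.154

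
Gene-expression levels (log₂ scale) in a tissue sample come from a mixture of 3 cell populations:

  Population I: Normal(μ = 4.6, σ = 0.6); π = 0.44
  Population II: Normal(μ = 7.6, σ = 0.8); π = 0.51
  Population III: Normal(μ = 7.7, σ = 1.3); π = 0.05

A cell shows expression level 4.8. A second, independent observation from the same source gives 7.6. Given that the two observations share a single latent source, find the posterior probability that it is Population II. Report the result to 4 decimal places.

0.4153

By Bayes' theorem, P(k | x) = π_k f_k(x) / Σ_j π_j f_j(x).
Since both observations come from the same component, the likelihood for component k is f_k(x₁)·f_k(x₂).
  f_I = [(1/(0.6·√(2π)))·exp(−(4.8−4.6)²/(2·0.6²)) = 0.664904·exp(-0.05556) = 0.628972] × [2.47787e-06] = 1.55851e-06
  f_II = [(1/(0.8·√(2π)))·exp(−(4.8−7.6)²/(2·0.8²)) = 0.498678·exp(-6.12500) = 0.00109085] × [0.498678] = 0.000543984
  f_III = [(1/(1.3·√(2π)))·exp(−(4.8−7.7)²/(2·1.3²)) = 0.306879·exp(-2.48817) = 0.02549] × [0.305972] = 0.00779923
Unnormalised posteriors:
  π_I·f_I = 0.44 × 1.55851e-06 = 6.85744e-07
  π_II·f_II = 0.51 × 0.000543984 = 0.000277432
  π_III·f_III = 0.05 × 0.00779923 = 0.000389962
Evidence: 6.85744e-07 + 0.000277432 + 0.000389962 = 0.000668079
Responsibility of Population II: 0.000277432 / 0.000668079 ≈ 0.4153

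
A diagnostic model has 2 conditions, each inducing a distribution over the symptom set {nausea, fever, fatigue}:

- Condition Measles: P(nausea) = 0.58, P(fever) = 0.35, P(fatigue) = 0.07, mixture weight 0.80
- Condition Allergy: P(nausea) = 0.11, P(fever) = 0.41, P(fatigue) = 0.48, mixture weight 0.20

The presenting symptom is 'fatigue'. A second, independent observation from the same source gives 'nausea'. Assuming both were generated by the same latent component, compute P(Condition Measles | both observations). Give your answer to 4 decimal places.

P(component k | x) = π_k·f_k(x) / marginal(x), where marginal(x) = Σ_j π_j·f_j(x).
Since both observations come from the same component, the likelihood for component k is f_k(x₁)·f_k(x₂).
  p_Measles = [P(fatigue | comp) = 0.07] × [0.58] = 0.0406
  p_Allergy = [P(fatigue | comp) = 0.48] × [0.11] = 0.0528
Prior × likelihood for each component:
  π_Measles·p_Measles = 0.80 × 0.0406 = 0.03248
  π_Allergy·p_Allergy = 0.20 × 0.0528 = 0.01056
Sum: 0.03248 + 0.01056 = 0.04304
So the posterior for Condition Measles is 0.03248 / 0.04304 ≈ 0.7546.

0.7546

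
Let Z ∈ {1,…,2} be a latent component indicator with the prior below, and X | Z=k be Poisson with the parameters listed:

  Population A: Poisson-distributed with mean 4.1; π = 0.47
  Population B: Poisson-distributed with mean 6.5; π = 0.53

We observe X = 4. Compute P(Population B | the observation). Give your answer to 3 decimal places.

The responsibility of component k is π_k f_k(x) divided by Σ_j π_j f_j(x).
Component likelihoods at x = 4:
  p_A = 0.195127
  p_B = 0.111822
Weight by the priors:
  π_A·p_A = 0.47 × 0.195127 = 0.0917096
  π_B·p_B = 0.53 × 0.111822 = 0.0592658
Evidence: 0.0917096 + 0.0592658 = 0.150975
P(Population B | the observation) ≈ 0.393

0.393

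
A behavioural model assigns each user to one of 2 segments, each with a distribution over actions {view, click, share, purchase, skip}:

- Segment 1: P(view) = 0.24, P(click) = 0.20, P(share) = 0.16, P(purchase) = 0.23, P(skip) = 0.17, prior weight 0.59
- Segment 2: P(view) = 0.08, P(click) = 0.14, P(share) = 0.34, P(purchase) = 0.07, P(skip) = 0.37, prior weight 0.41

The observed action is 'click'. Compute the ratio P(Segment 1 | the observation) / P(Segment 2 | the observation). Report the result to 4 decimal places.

2.0557

Posterior odds = (P(Z=i) f_i(x)) / (P(Z=j) f_j(x)); the normalising sum cancels.
Categorical probabilities:
  L_1 = 0.2
  L_2 = 0.14
0.118 / 0.0574 ≈ 2.0557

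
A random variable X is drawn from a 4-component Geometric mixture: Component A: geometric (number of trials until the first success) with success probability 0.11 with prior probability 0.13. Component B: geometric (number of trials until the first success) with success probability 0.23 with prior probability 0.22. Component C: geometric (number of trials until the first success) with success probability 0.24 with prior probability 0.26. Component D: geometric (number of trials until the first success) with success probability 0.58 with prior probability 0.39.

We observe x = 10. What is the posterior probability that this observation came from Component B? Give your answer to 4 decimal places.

0.3169

P(component k | x) = P(Z=k)·f_k(x) / marginal(x), where marginal(x) = Σ_j P(Z=j)·f_j(x).
Component likelihoods at x = 10:
  L_A = 0.11·(1−0.11)^9 = 0.11·0.350356 = 0.0385392
  L_B = 0.23·(1−0.23)^9 = 0.23·0.0951517 = 0.0218849
  L_C = 0.24·(1−0.24)^9 = 0.24·0.0845906 = 0.0203018
  L_D = 0.58·(1−0.58)^9 = 0.58·0.000406671 = 0.000235869
Multiply by the mixture weights:
  P(Z=A)·L_A = 0.13 × 0.0385392 = 0.0050101
  P(Z=B)·L_B = 0.22 × 0.0218849 = 0.00481468
  P(Z=C)·L_C = 0.26 × 0.0203018 = 0.00527846
  P(Z=D)·L_D = 0.39 × 0.000235869 = 9.19891e-05
Sum: 0.0050101 + 0.00481468 + 0.00527846 + 9.19891e-05 = 0.0151952
P(Component B | the observation) = 0.00481468 / 0.0151952 ≈ 0.3169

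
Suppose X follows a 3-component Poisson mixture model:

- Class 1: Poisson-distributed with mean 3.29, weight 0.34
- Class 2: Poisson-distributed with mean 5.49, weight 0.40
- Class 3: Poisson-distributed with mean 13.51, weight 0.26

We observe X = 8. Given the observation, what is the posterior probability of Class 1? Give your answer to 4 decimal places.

0.0902

Apply Bayes' rule: the posterior for each component is proportional to its prior times its likelihood at x.
Component likelihoods at x = 8:
  p_1 = 0.0126829
  p_2 = 0.0844854
  p_3 = 0.0373597
Unnormalised posteriors:
  w_1·p_1 = 0.34 × 0.0126829 = 0.00431218
  w_2·p_2 = 0.40 × 0.0844854 = 0.0337941
  w_3·p_3 = 0.26 × 0.0373597 = 0.00971353
Sum: 0.00431218 + 0.0337941 + 0.00971353 = 0.0478199
Responsibility of Class 1: 0.00431218 / 0.0478199 ≈ 0.0902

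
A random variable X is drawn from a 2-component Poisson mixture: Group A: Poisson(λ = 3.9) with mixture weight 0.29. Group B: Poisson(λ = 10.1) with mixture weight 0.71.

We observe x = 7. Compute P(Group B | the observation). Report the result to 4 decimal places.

0.7952

The responsibility of component k is P(Z=k) f_k(x) divided by Σ_j P(Z=j) f_j(x).
Component likelihoods at x = 7:
  L_A = e^(−3.9)·3.9^7/7! = 0.0551154
  L_B = e^(−10.1)·10.1^7/7! = 0.0873866
Unnormalised posteriors:
  P(Z=A)·L_A = 0.29 × 0.0551154 = 0.0159835
  P(Z=B)·L_B = 0.71 × 0.0873866 = 0.0620445
Sum: 0.0159835 + 0.0620445 = 0.078028
P(Group B | 7) ≈ 0.7952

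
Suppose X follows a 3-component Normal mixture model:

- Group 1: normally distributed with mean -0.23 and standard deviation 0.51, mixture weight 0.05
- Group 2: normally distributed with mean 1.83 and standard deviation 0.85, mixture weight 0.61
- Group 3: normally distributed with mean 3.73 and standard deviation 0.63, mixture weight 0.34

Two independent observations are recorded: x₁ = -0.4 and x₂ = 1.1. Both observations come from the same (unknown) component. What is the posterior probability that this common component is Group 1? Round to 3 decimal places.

0.245

Posterior ∝ prior × likelihood, so P(k | x) ∝ P(Z=k) f_k(x); normalise over all components.
Since both observations come from the same component, the likelihood for component k is f_k(x₁)·f_k(x₂).
  f_1 = [0.739967] × [0.0260949] = 0.0193093
  f_2 = [0.0150275] × [0.324585] = 0.0048777
  f_3 = [2.94849e-10] × [0.000104058] = 3.06815e-14
Weight by the priors:
  P(Z=1)·f_1 = 0.05 × 0.0193093 = 0.000965467
  P(Z=2)·f_2 = 0.61 × 0.0048777 = 0.0029754
  P(Z=3)·f_3 = 0.34 × 3.06815e-14 = 1.04317e-14
Normaliser: 0.000965467 + 0.0029754 + 1.04317e-14 = 0.00394086
Responsibility of Group 1: 0.000965467 / 0.00394086 ≈ 0.245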